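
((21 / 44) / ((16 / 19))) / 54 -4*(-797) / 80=2525561 / 63360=39.86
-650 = -650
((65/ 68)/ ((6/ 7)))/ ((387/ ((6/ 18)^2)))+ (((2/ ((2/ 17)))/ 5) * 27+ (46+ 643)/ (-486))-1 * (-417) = 3605115911/ 7105320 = 507.38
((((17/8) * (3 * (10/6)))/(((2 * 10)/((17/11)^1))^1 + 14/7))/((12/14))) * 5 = 50575/12192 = 4.15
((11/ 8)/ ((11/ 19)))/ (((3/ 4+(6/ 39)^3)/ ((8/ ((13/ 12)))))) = 154128/ 6623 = 23.27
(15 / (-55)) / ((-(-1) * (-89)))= 3 / 979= 0.00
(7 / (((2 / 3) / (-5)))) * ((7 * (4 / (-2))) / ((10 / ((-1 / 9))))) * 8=-196 / 3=-65.33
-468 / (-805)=468 / 805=0.58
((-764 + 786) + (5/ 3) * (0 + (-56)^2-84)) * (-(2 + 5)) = -107282/ 3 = -35760.67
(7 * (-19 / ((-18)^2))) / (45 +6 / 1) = -133 / 16524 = -0.01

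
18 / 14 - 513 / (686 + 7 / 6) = 0.54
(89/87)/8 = 89/696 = 0.13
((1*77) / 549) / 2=77 / 1098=0.07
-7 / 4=-1.75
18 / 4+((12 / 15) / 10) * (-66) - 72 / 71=-6369 / 3550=-1.79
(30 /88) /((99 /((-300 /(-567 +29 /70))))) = 8750 /4798981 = 0.00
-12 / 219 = -0.05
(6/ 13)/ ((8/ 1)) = 3/ 52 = 0.06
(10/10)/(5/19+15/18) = 114/125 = 0.91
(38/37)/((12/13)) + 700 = 155647/222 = 701.11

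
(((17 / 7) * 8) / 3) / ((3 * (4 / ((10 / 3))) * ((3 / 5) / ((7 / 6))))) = 850 / 243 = 3.50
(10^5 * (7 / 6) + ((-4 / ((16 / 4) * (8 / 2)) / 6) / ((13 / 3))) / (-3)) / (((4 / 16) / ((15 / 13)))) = 182000005 / 338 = 538461.55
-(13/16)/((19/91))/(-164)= 0.02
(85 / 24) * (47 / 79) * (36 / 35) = 2397 / 1106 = 2.17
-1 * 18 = -18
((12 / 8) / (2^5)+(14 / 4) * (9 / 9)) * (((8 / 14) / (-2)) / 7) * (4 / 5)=-227 / 1960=-0.12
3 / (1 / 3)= 9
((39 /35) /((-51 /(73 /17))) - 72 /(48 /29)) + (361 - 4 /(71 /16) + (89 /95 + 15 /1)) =9072421367 /27290270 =332.44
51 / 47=1.09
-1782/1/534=-3.34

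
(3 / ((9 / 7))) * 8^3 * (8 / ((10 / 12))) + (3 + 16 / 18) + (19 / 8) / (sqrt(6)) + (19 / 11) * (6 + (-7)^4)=19 * sqrt(6) / 48 + 7736966 / 495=15631.20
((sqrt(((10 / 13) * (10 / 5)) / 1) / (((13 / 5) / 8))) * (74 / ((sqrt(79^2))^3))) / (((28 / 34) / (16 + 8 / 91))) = 73668480 * sqrt(65) / 53077127467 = 0.01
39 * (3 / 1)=117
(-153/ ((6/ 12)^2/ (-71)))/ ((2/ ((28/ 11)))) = 608328/ 11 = 55302.55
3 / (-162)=-1 / 54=-0.02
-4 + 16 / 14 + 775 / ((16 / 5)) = 26805 / 112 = 239.33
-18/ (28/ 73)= -657/ 14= -46.93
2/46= 1/23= 0.04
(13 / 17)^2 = 169 / 289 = 0.58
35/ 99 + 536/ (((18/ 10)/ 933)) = 27504875/ 99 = 277827.02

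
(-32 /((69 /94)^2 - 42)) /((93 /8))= 2262016 /34070643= 0.07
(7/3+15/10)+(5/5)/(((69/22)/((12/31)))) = 16927/4278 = 3.96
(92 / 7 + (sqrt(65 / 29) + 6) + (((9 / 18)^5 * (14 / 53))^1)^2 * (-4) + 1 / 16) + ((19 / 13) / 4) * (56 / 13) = sqrt(1885) / 29 + 4419184429 / 212675008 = 22.28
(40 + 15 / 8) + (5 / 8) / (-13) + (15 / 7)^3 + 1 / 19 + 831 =882.72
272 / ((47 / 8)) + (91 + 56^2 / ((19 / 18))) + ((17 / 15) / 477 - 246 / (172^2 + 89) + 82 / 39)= 283929338912782 / 91285572105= 3110.34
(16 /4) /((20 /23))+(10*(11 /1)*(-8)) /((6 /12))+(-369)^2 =672028 /5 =134405.60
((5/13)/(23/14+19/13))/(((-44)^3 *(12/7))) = -49/57754752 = -0.00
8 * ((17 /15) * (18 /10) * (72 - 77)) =-408 /5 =-81.60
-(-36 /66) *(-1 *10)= -60 /11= -5.45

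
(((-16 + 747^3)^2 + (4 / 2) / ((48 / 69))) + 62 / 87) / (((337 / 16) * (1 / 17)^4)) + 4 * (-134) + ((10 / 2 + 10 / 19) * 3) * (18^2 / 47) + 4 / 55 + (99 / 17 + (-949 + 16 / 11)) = 16866367857173801011888244362076 / 24480045645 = 688984330411929712392.01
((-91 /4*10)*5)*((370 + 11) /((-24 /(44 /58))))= 3178175 /232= 13699.03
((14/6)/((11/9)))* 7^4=50421/11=4583.73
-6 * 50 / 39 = -100 / 13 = -7.69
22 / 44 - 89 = -177 / 2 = -88.50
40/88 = 5/11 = 0.45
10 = 10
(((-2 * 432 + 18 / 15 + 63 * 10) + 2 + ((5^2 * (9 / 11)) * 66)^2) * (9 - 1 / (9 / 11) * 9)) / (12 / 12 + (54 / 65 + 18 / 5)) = -236894996 / 353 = -671090.64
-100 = -100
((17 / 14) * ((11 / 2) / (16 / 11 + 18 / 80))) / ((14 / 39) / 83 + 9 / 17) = 1131946530 / 151936183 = 7.45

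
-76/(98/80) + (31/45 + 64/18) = -127441/2205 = -57.80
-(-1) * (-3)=-3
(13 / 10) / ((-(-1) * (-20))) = -0.06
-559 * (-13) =7267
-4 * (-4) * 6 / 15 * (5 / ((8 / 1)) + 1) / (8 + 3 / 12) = 1.26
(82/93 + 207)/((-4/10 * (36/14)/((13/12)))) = -8796515/40176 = -218.95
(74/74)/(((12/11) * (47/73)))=1.42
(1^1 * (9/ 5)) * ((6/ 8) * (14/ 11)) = 1.72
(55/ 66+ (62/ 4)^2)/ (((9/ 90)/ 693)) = 3341415/ 2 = 1670707.50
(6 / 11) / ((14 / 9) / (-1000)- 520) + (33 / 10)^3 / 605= 7509802869 / 128700385000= 0.06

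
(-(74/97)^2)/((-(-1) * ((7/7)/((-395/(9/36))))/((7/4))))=15141140/9409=1609.22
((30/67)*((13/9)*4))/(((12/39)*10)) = 169/201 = 0.84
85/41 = 2.07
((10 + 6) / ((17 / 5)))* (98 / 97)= 7840 / 1649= 4.75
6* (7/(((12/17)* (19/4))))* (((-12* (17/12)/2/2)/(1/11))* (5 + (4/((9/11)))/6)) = -3493721/1026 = -3405.19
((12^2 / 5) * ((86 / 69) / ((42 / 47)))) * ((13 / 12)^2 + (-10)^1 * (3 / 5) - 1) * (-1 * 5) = 1695619 / 1449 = 1170.20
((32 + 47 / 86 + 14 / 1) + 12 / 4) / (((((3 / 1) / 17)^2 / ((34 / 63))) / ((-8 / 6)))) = -83737172 / 73143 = -1144.84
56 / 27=2.07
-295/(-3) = 98.33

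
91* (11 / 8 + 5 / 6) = 4823 / 24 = 200.96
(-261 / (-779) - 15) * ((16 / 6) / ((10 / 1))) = -15232 / 3895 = -3.91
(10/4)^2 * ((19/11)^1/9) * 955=453625/396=1145.52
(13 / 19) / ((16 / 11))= 143 / 304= 0.47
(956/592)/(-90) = -239/13320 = -0.02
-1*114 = -114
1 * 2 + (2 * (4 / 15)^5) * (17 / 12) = 4564954 / 2278125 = 2.00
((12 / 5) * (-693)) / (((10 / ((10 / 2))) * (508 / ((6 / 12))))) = -2079 / 2540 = -0.82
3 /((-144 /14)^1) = -7 /24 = -0.29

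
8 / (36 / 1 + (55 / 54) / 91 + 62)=0.08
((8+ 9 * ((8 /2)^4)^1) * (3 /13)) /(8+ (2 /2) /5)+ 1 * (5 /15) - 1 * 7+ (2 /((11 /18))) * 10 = 1602820 /17589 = 91.13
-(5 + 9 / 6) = -13 / 2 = -6.50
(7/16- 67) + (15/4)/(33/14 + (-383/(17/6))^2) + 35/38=-491827970625/7492667024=-65.64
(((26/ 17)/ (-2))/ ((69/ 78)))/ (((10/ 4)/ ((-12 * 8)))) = 64896/ 1955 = 33.19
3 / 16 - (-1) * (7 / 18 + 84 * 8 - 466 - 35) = 24707 / 144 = 171.58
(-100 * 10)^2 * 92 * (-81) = -7452000000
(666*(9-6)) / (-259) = -54 / 7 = -7.71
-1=-1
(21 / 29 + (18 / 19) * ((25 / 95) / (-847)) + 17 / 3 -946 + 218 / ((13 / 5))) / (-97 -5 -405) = 295942196546 / 175331995839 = 1.69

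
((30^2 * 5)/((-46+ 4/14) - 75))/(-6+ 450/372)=43400/5577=7.78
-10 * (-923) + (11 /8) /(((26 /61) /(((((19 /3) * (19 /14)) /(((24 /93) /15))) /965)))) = 41506770601 /4496128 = 9231.67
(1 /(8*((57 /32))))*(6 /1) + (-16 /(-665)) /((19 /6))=5416 /12635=0.43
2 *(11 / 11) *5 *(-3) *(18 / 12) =-45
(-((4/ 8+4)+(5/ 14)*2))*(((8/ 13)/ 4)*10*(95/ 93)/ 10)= -6935/ 8463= -0.82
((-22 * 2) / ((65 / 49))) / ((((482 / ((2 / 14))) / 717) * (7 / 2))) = -2.01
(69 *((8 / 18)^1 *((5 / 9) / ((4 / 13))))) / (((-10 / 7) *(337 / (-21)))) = 14651 / 6066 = 2.42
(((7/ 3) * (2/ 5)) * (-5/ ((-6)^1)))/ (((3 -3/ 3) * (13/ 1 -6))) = 1/ 18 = 0.06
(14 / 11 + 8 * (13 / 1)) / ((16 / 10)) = 2895 / 44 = 65.80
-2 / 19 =-0.11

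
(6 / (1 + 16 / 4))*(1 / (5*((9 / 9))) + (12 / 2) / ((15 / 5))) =66 / 25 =2.64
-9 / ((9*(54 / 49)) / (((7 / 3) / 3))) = -343 / 486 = -0.71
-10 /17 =-0.59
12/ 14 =6/ 7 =0.86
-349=-349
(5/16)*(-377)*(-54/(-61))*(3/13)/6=-3915/976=-4.01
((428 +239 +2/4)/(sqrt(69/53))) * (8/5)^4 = 182272 * sqrt(3657)/2875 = 3833.93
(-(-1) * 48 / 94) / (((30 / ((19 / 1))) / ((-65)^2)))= 64220 / 47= 1366.38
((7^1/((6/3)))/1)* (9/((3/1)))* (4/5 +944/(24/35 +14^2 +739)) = 3110058/163745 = 18.99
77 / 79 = 0.97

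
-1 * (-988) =988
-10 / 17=-0.59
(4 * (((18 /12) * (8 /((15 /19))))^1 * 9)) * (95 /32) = 3249 /2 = 1624.50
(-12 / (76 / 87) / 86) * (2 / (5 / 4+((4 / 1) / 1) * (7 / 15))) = -15660 / 152779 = -0.10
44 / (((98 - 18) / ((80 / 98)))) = 22 / 49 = 0.45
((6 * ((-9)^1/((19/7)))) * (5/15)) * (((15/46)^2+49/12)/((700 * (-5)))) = 19947/2512750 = 0.01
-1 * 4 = -4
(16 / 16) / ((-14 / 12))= -6 / 7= -0.86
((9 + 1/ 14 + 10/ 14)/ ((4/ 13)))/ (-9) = -1781/ 504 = -3.53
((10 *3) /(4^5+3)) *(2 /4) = 0.01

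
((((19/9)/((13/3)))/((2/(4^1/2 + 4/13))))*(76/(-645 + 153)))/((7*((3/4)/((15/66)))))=-18050/4801797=-0.00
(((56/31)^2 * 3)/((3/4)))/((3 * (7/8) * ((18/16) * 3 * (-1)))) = -1.47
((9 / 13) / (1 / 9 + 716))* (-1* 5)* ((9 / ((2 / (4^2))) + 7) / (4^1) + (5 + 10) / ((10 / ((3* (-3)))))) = -2025 / 67028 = -0.03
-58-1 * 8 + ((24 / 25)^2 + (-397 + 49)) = -258174 / 625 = -413.08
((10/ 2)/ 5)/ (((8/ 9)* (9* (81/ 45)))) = 5/ 72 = 0.07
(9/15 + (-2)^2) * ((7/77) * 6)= 2.51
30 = 30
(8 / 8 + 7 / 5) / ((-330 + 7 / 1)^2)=0.00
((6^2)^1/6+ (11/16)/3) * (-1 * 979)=-292721/48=-6098.35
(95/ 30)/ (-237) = -19/ 1422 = -0.01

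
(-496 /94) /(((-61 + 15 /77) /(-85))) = -811580 /110027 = -7.38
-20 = -20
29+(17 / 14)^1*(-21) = 7 / 2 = 3.50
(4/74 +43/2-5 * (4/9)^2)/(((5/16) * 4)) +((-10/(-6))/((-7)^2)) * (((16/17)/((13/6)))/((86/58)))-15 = 2041798765/1395544059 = 1.46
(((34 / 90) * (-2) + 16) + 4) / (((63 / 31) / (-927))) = -2765138 / 315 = -8778.22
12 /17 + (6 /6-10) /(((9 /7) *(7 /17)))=-16.29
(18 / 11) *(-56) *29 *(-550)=1461600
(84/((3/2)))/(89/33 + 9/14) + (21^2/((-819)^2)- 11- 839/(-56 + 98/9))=23217454885/952842618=24.37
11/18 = 0.61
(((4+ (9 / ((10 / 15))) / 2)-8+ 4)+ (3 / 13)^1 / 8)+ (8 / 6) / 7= 15221 / 2184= 6.97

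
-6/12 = -1/2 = -0.50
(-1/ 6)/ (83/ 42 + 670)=-7/ 28223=-0.00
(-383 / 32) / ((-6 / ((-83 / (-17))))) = 31789 / 3264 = 9.74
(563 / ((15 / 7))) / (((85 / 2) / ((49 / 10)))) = 193109 / 6375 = 30.29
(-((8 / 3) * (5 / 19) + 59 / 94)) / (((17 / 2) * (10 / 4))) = -838 / 13395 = -0.06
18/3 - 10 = -4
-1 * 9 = -9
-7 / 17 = -0.41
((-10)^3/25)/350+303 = 302.89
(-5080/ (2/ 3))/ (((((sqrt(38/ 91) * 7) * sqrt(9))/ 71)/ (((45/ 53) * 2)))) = -8115300 * sqrt(3458)/ 7049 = -67700.14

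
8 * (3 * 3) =72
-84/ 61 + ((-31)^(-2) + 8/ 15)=-740977/ 879315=-0.84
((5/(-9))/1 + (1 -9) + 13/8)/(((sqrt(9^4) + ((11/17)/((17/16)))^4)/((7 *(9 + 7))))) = -48732641482826/5093962787673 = -9.57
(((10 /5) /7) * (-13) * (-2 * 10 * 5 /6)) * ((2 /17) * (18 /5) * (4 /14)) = 6240 /833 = 7.49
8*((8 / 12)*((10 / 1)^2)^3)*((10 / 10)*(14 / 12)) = 56000000 / 9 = 6222222.22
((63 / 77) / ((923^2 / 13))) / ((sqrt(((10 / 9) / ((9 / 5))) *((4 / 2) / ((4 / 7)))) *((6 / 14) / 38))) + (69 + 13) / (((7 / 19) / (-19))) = -29602 / 7 + 1026 *sqrt(7) / 3604315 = -4228.86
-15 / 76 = -0.20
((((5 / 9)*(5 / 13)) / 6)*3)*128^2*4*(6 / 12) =409600 / 117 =3500.85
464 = 464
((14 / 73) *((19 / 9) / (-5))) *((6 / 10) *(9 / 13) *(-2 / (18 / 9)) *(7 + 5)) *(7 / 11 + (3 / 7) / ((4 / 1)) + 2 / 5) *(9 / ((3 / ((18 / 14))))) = 16261074 / 9134125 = 1.78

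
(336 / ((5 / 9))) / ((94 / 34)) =51408 / 235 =218.76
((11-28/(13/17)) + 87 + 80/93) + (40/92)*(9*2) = 1948462/27807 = 70.07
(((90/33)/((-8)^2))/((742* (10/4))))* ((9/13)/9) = 3/1697696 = 0.00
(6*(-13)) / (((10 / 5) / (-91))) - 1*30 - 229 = 3290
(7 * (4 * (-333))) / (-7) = 1332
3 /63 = 1 /21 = 0.05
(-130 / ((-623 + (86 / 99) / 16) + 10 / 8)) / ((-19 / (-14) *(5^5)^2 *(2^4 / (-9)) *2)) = -81081 / 18272025390625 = -0.00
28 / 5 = 5.60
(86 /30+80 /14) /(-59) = -901 /6195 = -0.15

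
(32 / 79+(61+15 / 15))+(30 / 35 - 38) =13970 / 553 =25.26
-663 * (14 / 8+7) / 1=-23205 / 4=-5801.25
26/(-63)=-0.41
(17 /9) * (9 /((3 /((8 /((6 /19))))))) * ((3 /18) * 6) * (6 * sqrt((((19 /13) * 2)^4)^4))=11234694885873664 /2447192163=4590851.12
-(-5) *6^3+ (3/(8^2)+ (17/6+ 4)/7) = 1452895/1344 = 1081.02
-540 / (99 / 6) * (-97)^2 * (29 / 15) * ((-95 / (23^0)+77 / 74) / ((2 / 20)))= 227664303960 / 407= 559371754.20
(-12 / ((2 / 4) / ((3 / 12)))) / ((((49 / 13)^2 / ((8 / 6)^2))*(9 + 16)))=-5408 / 180075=-0.03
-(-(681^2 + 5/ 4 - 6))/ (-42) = -1855025/ 168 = -11041.82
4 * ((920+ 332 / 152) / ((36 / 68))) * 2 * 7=5560156 / 57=97546.60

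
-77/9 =-8.56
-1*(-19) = 19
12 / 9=4 / 3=1.33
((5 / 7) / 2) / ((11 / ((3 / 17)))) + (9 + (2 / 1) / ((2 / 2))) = 28813 / 2618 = 11.01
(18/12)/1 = 3/2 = 1.50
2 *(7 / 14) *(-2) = -2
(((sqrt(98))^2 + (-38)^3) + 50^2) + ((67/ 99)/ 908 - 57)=-4704138185/ 89892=-52331.00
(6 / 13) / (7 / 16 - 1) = -32 / 39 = -0.82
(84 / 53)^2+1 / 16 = 115705 / 44944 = 2.57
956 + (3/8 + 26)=7859/8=982.38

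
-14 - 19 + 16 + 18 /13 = -203 /13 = -15.62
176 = 176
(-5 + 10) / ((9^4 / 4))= 20 / 6561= 0.00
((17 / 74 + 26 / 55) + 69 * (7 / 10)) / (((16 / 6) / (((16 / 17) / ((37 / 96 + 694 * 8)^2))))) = 1102823424 / 1965825690784879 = 0.00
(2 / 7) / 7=2 / 49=0.04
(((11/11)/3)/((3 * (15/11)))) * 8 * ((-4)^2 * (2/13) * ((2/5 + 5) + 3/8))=27104/2925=9.27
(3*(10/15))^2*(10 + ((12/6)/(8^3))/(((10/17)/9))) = 25753/640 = 40.24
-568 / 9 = -63.11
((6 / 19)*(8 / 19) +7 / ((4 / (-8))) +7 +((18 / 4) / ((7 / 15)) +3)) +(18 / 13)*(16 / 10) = 2625191 / 328510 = 7.99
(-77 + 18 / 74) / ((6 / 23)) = -32660 / 111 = -294.23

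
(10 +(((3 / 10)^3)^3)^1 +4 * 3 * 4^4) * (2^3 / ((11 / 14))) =21574000137781 / 687500000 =31380.36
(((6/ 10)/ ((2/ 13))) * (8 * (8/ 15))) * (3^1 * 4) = 4992/ 25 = 199.68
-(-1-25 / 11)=36 / 11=3.27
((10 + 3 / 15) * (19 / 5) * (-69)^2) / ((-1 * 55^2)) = -4613409 / 75625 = -61.00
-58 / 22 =-29 / 11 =-2.64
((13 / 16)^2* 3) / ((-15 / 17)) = -2873 / 1280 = -2.24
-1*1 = -1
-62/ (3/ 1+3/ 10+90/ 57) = -11780/ 927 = -12.71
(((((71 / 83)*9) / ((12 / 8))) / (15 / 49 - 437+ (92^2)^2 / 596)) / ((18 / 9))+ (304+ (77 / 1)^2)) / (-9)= -150785880021733 / 217723875426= -692.56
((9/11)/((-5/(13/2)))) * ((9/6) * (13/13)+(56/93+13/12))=-9243/2728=-3.39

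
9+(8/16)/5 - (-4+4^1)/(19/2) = 91/10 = 9.10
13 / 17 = 0.76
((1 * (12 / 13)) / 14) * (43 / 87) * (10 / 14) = 430 / 18473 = 0.02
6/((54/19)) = 19/9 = 2.11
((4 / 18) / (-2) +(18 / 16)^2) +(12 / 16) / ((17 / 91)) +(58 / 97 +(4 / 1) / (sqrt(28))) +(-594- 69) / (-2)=2 * sqrt(7) / 7 +320344441 / 949824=338.02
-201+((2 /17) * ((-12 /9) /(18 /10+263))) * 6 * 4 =-1131107 /5627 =-201.01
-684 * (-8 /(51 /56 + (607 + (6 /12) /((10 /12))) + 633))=1532160 /347623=4.41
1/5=0.20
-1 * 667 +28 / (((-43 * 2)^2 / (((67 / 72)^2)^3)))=-171813040371426449 / 257591714512896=-667.00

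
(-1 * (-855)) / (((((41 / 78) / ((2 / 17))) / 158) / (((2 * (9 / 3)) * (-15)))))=-2721181.64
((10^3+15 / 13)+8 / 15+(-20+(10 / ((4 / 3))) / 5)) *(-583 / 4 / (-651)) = 223547269 / 1015560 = 220.12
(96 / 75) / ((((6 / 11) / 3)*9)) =176 / 225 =0.78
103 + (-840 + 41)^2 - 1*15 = 638489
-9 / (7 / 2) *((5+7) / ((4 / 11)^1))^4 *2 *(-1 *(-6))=-256158936 / 7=-36594133.71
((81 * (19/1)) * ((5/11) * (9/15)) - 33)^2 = 149557.98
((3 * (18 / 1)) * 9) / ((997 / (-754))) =-366444 / 997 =-367.55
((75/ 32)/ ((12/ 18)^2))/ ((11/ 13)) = 8775/ 1408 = 6.23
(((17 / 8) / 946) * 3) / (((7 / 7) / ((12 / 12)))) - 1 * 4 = -3.99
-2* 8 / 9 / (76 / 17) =-68 / 171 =-0.40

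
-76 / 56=-19 / 14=-1.36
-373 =-373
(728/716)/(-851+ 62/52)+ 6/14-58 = -1593900139/27685035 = -57.57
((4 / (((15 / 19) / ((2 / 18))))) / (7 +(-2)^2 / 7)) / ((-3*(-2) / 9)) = 266 / 2385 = 0.11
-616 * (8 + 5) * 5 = -40040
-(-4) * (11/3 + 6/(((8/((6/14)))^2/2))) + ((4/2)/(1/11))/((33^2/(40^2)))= 914465/19404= 47.13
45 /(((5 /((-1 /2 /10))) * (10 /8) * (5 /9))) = -81 /125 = -0.65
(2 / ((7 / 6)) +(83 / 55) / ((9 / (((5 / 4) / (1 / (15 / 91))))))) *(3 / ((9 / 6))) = 3001 / 858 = 3.50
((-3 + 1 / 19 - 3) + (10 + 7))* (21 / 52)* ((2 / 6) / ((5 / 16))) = 1176 / 247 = 4.76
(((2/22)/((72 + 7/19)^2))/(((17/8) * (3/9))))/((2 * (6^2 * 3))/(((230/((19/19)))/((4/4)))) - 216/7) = -116242/141913715625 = -0.00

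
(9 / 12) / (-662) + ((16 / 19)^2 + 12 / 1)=12147941 / 955928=12.71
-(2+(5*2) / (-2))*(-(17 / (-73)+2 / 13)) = 225 / 949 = 0.24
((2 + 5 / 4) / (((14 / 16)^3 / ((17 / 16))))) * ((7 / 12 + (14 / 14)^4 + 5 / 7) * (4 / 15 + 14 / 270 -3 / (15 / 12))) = -24.65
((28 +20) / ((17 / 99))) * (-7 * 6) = -199584 / 17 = -11740.24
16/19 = 0.84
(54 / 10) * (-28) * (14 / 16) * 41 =-54243 / 10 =-5424.30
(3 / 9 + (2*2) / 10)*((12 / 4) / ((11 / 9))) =1.80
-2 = -2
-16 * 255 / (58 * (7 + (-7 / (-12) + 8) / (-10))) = -244800 / 21373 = -11.45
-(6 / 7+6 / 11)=-108 / 77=-1.40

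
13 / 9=1.44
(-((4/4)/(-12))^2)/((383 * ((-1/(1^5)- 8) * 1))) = 0.00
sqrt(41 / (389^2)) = sqrt(41) / 389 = 0.02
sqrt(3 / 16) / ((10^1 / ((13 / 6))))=13 * sqrt(3) / 240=0.09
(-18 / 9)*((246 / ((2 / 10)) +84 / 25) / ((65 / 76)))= -4686768 / 1625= -2884.16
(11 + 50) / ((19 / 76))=244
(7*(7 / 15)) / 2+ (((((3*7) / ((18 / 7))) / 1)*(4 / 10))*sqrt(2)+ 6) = 49*sqrt(2) / 15+ 229 / 30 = 12.25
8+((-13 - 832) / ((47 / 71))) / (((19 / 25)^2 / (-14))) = 525091986 / 16967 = 30947.84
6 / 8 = 3 / 4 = 0.75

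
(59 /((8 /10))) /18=295 /72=4.10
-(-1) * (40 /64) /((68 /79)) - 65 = -34965 /544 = -64.27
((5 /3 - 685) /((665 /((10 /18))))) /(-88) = 1025 /158004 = 0.01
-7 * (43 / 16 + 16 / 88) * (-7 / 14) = 3535 / 352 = 10.04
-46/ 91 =-0.51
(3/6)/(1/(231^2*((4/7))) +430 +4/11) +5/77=66787187/1010443973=0.07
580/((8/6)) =435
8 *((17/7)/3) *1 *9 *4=1632/7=233.14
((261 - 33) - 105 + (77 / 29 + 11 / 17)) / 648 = 62267 / 319464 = 0.19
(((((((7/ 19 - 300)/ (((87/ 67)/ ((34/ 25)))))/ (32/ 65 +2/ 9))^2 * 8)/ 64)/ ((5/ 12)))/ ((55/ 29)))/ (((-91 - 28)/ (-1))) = 11285774363628531/ 44014777441250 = 256.41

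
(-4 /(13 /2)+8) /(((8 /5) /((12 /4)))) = 180 /13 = 13.85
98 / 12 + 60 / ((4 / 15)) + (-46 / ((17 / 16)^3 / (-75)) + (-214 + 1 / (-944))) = 40286221301 / 13913616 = 2895.45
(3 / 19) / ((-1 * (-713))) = 3 / 13547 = 0.00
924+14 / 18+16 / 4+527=13102 / 9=1455.78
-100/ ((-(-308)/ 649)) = -1475/ 7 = -210.71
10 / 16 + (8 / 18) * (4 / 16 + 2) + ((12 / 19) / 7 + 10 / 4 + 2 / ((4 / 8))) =8741 / 1064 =8.22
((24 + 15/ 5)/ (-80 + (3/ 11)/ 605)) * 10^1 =-1796850/ 532397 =-3.38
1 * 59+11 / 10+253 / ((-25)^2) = 75631 / 1250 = 60.50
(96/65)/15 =32/325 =0.10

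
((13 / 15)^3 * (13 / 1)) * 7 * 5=199927 / 675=296.19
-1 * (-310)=310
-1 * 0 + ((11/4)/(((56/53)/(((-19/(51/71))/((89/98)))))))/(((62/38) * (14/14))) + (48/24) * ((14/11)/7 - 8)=-1537832389/24764784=-62.10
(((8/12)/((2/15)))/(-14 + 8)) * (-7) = 35/6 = 5.83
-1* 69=-69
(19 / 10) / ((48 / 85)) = 323 / 96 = 3.36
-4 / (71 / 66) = -264 / 71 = -3.72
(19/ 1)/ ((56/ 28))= 19/ 2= 9.50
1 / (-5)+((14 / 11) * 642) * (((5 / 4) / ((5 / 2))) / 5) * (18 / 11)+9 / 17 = 1378552 / 10285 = 134.04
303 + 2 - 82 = 223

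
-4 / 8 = -1 / 2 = -0.50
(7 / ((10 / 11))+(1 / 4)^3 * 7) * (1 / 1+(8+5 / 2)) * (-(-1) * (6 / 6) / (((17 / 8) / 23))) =77763 / 80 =972.04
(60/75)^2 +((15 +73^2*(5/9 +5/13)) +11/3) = 14711222/2925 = 5029.48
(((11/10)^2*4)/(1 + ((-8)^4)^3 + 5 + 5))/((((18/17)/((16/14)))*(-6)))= -4114/324699527629575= -0.00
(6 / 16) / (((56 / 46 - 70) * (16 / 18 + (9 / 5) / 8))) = -0.00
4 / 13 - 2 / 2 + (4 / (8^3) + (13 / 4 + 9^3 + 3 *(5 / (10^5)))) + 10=771228281 / 1040000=741.57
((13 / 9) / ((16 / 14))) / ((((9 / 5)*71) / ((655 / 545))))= 59605 / 5014872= 0.01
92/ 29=3.17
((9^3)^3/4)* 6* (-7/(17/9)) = -73222472421/34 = -2153602130.03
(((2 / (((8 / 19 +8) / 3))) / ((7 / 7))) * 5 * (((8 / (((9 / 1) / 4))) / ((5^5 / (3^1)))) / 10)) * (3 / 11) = 57 / 171875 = 0.00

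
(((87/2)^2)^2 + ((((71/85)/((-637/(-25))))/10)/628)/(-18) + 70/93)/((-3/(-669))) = 3030010814436624989/3794741496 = 798476211.79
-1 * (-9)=9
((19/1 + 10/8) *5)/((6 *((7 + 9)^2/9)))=1215/2048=0.59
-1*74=-74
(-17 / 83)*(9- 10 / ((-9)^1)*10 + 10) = -4607 / 747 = -6.17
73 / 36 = 2.03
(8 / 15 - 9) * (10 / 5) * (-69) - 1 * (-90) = 6292 / 5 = 1258.40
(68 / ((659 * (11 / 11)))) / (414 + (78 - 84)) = 1 / 3954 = 0.00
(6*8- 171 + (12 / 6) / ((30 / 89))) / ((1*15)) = -1756 / 225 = -7.80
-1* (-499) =499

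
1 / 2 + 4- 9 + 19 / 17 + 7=123 / 34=3.62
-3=-3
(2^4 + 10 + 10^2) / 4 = 63 / 2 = 31.50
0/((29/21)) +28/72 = 7/18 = 0.39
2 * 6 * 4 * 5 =240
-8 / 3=-2.67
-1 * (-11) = 11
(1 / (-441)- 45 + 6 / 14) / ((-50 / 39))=255541 / 7350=34.77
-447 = -447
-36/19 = -1.89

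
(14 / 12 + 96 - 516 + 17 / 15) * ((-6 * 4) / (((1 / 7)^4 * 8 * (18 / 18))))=30086931 / 10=3008693.10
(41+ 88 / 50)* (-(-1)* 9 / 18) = 1069 / 50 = 21.38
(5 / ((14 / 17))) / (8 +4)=85 / 168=0.51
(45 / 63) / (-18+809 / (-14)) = -10 / 1061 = -0.01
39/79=0.49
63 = 63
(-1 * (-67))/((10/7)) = 469/10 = 46.90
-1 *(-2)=2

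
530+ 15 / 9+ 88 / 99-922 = -389.44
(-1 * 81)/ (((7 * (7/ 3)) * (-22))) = 243/ 1078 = 0.23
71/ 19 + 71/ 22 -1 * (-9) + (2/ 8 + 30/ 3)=21915/ 836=26.21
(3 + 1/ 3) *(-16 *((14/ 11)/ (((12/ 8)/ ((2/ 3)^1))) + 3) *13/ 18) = -367120/ 2673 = -137.34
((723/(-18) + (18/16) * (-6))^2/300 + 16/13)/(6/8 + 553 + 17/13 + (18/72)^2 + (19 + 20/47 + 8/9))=226154459/15188711700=0.01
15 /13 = 1.15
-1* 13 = -13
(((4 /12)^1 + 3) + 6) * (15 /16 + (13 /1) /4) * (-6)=-469 /2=-234.50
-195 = -195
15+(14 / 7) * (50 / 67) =1105 / 67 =16.49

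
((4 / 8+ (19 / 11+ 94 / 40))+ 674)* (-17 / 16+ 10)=1940731 / 320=6064.78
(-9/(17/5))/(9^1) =-5/17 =-0.29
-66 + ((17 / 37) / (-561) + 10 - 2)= -70819 / 1221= -58.00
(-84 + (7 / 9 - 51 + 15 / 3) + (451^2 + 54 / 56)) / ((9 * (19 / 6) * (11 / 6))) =51224731 / 13167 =3890.39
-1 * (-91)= 91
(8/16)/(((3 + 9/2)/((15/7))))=1/7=0.14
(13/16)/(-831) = -13/13296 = -0.00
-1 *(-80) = 80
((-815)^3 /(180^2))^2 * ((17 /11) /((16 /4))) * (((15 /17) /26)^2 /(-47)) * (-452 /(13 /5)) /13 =6622989882234428125 /187387388457984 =35343.84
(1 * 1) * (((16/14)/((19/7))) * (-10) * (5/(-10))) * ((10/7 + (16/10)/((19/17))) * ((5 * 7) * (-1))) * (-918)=69841440/361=193466.59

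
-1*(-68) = 68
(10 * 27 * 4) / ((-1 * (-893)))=1080 / 893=1.21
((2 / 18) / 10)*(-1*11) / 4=-11 / 360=-0.03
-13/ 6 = -2.17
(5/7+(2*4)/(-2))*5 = -115/7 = -16.43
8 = 8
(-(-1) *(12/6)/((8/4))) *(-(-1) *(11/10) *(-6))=-33/5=-6.60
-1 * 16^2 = -256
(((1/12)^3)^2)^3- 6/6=-26623333280885243903/26623333280885243904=-1.00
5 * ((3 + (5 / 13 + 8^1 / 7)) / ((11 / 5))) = 10300 / 1001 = 10.29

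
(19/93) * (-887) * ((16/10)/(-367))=134824/170655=0.79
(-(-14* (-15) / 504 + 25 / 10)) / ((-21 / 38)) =95 / 18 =5.28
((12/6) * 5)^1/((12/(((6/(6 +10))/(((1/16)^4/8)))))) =163840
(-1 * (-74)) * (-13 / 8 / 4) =-30.06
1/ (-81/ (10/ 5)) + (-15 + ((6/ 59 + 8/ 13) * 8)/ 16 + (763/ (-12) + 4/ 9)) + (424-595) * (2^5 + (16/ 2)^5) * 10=-13938336039175/ 248508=-56088077.81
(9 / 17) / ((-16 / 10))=-45 / 136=-0.33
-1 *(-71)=71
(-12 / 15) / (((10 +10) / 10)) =-2 / 5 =-0.40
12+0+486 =498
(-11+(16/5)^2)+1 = 6/25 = 0.24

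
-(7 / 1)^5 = -16807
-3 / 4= -0.75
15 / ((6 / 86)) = 215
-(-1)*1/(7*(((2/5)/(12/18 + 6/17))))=130/357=0.36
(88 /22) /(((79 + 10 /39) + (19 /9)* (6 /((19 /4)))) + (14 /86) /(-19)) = 21242 /435007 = 0.05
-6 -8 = -14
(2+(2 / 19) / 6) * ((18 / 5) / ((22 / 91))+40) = 69437 / 627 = 110.74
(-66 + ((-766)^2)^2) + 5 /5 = 344282603471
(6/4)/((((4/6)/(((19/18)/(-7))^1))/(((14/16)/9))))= -19/576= -0.03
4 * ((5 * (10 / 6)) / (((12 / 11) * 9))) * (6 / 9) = 550 / 243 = 2.26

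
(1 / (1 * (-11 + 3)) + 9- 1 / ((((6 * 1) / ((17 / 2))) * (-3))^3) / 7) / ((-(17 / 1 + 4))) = -2903417 / 6858432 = -0.42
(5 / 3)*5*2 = 50 / 3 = 16.67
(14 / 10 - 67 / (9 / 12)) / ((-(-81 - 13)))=-1319 / 1410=-0.94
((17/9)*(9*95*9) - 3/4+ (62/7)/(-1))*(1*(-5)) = -72626.96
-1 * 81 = -81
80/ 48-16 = -43/ 3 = -14.33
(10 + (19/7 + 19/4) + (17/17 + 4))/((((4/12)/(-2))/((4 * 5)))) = -18870/7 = -2695.71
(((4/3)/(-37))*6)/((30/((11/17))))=-44/9435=-0.00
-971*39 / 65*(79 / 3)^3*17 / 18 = -8138594773 / 810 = -10047647.87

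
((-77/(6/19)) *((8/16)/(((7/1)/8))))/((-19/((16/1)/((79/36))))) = 4224/79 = 53.47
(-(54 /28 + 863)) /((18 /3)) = -12109 /84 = -144.15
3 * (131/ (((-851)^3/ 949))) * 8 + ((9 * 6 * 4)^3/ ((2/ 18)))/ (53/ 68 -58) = -1267010174607431016/ 799334681147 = -1585080.95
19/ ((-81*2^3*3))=-19/ 1944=-0.01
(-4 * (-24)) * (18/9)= 192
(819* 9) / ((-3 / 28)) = -68796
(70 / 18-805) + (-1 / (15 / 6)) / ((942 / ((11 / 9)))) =-16979561 / 21195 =-801.11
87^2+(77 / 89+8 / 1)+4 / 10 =3372328 / 445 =7578.27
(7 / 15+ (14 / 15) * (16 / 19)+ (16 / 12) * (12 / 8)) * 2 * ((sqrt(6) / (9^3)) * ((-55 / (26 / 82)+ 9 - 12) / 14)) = -236282 * sqrt(6) / 2100735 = -0.28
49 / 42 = 7 / 6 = 1.17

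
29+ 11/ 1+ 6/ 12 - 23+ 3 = 41/ 2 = 20.50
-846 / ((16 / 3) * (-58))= 1269 / 464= 2.73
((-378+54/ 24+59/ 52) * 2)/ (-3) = 9740/ 39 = 249.74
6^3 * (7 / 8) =189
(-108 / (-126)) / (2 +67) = 2 / 161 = 0.01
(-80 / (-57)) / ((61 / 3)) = 80 / 1159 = 0.07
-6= -6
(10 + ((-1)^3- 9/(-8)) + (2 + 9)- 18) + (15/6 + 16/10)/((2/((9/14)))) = 4.44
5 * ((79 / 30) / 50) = 79 / 300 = 0.26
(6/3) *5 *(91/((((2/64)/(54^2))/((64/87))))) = 1811496960/29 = 62465412.41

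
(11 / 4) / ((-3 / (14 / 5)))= -77 / 30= -2.57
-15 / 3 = -5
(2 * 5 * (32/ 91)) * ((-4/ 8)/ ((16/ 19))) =-190/ 91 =-2.09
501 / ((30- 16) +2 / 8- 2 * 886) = -2004 / 7031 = -0.29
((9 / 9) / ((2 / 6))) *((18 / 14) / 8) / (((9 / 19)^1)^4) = 130321 / 13608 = 9.58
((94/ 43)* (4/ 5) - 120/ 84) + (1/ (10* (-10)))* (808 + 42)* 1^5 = -24621/ 3010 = -8.18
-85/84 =-1.01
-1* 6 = -6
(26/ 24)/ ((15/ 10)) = 13/ 18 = 0.72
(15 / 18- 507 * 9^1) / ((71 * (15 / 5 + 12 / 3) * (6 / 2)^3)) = -27373 / 80514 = -0.34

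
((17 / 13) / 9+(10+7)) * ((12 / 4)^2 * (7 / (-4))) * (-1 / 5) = 7021 / 130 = 54.01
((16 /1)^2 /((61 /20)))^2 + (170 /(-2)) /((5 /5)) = 6959.99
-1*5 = -5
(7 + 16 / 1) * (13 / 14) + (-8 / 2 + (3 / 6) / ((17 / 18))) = 4257 / 238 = 17.89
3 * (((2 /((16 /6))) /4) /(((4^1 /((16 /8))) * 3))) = 3 /32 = 0.09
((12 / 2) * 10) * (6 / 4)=90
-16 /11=-1.45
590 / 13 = 45.38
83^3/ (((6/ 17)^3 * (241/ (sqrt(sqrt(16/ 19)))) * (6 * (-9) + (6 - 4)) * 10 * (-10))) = 9.94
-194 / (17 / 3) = -582 / 17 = -34.24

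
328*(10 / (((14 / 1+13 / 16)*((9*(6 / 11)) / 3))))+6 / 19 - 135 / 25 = 26390561 / 202635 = 130.24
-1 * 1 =-1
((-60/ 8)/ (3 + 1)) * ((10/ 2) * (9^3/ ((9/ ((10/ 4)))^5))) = -78125/ 6912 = -11.30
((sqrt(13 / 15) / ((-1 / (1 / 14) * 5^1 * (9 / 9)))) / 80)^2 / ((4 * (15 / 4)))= 13 / 7056000000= 0.00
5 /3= 1.67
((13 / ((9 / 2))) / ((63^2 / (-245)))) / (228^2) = -0.00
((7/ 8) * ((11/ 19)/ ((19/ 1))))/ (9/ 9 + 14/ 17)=1309/ 89528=0.01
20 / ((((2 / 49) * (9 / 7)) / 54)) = 20580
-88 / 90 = -44 / 45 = -0.98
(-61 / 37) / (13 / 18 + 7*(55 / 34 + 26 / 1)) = -9333 / 1098493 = -0.01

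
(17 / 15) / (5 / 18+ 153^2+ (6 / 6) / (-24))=24 / 495725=0.00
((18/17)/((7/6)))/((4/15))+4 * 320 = 1283.40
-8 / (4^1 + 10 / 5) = -4 / 3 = -1.33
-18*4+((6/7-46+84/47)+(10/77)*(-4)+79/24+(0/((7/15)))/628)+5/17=-112.29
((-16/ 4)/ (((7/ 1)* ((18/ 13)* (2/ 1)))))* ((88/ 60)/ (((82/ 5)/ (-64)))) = 9152/ 7749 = 1.18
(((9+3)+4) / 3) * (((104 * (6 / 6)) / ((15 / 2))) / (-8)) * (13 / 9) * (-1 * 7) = 37856 / 405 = 93.47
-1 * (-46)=46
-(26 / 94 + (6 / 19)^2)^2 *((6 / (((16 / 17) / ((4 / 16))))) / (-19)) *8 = 2079179475 / 21878810764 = 0.10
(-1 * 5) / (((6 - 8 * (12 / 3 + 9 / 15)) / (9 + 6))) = 375 / 154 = 2.44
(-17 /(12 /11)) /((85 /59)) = -649 /60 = -10.82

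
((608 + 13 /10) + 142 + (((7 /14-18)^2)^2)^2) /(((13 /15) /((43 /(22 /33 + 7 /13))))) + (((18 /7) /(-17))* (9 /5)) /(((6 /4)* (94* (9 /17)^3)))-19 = 4117723393890876607 /11370240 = 362149206515.51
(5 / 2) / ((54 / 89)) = 445 / 108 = 4.12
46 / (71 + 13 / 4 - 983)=-184 / 3635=-0.05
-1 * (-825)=825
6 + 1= 7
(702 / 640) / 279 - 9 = -89241 / 9920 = -9.00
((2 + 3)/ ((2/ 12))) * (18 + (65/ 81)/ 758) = 5526145/ 10233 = 540.03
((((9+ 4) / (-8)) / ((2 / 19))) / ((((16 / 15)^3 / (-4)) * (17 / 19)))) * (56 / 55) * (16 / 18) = 2463825 / 47872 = 51.47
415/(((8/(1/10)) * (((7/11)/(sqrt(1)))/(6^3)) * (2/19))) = 468369/28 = 16727.46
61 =61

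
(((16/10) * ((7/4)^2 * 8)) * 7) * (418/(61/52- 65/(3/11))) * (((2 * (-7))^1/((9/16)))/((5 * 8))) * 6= 1670020352/924925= 1805.57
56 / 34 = 28 / 17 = 1.65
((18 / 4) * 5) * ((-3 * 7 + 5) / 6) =-60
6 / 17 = 0.35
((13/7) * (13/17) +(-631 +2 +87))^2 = 4138220241/14161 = 292226.55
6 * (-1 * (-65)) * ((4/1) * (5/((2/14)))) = 54600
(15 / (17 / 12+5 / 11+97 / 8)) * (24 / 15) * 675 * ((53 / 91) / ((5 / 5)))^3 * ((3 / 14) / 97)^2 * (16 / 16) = 286522719120 / 256748647156729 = 0.00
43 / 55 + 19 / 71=4098 / 3905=1.05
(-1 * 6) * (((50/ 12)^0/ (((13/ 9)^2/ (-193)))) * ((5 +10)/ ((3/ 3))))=1406970/ 169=8325.27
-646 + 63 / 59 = -38051 / 59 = -644.93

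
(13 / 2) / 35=13 / 70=0.19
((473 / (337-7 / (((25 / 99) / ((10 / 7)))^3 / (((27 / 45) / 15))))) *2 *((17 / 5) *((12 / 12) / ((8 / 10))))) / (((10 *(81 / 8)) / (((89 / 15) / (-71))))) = -8766700250 / 756384166449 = -0.01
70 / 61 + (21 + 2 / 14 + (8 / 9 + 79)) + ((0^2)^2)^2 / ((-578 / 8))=392675 / 3843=102.18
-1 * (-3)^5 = 243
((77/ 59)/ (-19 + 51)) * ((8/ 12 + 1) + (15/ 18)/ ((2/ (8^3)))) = 8.77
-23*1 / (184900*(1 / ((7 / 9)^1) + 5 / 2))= -0.00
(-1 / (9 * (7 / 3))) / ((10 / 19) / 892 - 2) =0.02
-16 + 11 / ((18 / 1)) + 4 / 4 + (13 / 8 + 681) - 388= 280.24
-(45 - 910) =865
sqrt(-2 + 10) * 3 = 6 * sqrt(2) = 8.49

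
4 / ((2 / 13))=26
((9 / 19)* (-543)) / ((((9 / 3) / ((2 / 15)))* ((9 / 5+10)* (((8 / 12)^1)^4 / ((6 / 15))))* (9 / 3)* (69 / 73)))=-356751 / 515660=-0.69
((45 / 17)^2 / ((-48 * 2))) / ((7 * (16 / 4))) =-675 / 258944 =-0.00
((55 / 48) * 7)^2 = 148225 / 2304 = 64.33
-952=-952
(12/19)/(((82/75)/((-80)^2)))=2880000/779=3697.05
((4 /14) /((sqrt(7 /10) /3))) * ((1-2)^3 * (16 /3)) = -32 * sqrt(70) /49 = -5.46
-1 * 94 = -94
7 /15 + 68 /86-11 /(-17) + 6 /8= 116423 /43860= 2.65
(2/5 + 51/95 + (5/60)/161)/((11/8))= 0.68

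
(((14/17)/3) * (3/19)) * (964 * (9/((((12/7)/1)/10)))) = 708540/323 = 2193.62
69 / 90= 23 / 30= 0.77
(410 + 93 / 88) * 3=108519 / 88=1233.17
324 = 324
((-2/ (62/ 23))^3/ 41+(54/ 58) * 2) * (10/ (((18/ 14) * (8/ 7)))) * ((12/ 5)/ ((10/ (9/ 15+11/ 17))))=170374707307/ 45162411225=3.77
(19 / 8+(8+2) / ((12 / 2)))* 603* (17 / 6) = 110483 / 16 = 6905.19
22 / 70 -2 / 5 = -3 / 35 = -0.09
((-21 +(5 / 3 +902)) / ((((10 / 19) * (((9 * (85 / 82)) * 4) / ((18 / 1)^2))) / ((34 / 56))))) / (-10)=-773547 / 875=-884.05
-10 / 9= -1.11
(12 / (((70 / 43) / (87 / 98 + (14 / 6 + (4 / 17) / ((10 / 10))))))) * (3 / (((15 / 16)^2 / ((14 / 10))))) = 7606528 / 62475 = 121.75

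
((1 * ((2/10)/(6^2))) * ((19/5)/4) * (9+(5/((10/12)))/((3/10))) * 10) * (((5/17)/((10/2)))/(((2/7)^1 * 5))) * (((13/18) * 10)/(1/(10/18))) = 50141/198288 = 0.25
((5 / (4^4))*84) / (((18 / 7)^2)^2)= 84035 / 2239488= 0.04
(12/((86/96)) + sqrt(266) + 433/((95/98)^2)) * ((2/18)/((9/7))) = 7 * sqrt(266)/81 + 1288106932/31434075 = 42.39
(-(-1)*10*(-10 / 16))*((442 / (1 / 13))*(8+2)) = -359125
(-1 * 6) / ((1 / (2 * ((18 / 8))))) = -27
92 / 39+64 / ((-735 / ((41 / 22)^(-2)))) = 12495684 / 5353985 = 2.33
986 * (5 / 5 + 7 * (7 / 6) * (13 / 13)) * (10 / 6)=135575 / 9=15063.89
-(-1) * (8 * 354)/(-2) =-1416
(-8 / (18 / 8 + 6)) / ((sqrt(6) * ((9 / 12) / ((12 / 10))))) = -128 * sqrt(6) / 495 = -0.63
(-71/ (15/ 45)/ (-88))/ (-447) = -71/ 13112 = -0.01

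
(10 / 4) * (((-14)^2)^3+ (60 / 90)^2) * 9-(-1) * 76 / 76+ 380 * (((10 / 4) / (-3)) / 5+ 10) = 508254923 / 3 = 169418307.67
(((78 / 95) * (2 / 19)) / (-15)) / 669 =-52 / 6037725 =-0.00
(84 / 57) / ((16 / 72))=126 / 19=6.63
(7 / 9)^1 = 0.78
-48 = -48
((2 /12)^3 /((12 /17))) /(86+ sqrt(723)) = 731 /8648208 - 17 * sqrt(723) /17296416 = 0.00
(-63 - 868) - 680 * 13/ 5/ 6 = -3677/ 3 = -1225.67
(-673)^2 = 452929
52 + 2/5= 262/5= 52.40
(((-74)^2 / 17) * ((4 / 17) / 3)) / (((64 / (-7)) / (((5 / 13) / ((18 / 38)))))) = -910385 / 405756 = -2.24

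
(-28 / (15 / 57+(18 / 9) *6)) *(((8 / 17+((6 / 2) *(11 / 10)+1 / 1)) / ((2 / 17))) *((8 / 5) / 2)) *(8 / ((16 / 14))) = -3020164 / 5825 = -518.48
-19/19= -1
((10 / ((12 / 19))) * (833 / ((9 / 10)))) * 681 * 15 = 449091125 / 3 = 149697041.67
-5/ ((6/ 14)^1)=-11.67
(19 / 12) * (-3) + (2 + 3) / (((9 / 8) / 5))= 629 / 36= 17.47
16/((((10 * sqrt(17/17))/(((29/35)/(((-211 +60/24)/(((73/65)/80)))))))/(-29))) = 61393/23716875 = 0.00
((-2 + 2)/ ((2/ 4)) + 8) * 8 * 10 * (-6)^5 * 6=-29859840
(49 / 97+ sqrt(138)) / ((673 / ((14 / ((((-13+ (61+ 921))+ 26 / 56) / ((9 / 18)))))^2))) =0.00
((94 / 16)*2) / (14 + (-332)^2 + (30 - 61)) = 47 / 440828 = 0.00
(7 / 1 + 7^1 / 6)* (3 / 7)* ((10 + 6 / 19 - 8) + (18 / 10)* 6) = 4361 / 95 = 45.91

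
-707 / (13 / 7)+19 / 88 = -435265 / 1144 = -380.48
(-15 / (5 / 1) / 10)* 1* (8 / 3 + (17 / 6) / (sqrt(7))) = -4 / 5 - 17* sqrt(7) / 140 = -1.12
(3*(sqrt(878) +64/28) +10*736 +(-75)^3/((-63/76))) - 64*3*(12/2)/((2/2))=3*sqrt(878) +3606004/7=515232.32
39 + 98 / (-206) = 3968 / 103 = 38.52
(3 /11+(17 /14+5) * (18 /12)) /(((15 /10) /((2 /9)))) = 985 /693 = 1.42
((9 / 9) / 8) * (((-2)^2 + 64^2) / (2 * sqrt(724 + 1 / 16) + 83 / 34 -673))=-56753225 / 73778048 -296225 * sqrt(11585) / 516446336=-0.83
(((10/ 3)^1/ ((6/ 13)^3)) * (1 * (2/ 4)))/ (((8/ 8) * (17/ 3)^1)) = 10985/ 3672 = 2.99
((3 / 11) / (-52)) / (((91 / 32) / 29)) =-696 / 13013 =-0.05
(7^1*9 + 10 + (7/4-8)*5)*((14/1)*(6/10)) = 3507/10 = 350.70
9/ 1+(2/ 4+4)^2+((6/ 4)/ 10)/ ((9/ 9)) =147/ 5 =29.40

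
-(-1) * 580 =580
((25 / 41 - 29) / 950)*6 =-3492 / 19475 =-0.18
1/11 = 0.09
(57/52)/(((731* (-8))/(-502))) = 14307/152048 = 0.09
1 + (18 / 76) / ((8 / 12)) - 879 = -66701 / 76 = -877.64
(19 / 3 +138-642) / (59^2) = -1493 / 10443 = -0.14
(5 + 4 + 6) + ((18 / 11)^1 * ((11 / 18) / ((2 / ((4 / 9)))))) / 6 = 406 / 27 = 15.04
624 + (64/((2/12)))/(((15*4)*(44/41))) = 34648/55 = 629.96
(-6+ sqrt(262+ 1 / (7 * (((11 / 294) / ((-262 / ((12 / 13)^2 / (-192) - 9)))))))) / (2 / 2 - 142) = 2 / 47 - sqrt(185853571574) / 3146979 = -0.09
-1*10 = -10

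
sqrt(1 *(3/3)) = 1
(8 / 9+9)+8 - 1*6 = 11.89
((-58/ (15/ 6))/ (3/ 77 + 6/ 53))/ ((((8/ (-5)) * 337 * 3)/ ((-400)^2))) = 15080.36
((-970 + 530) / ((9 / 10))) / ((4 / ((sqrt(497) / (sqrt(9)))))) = -1100 * sqrt(497) / 27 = -908.25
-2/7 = -0.29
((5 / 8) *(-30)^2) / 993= 375 / 662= 0.57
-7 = -7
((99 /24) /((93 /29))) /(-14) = -319 /3472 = -0.09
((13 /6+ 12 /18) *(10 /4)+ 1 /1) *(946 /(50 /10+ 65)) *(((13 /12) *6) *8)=596453 /105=5680.50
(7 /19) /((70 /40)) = 4 /19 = 0.21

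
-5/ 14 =-0.36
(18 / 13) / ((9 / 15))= 30 / 13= 2.31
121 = 121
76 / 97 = 0.78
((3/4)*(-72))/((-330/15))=27/11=2.45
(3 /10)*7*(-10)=-21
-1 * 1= -1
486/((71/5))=2430/71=34.23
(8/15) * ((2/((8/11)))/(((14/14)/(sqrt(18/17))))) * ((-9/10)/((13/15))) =-1.57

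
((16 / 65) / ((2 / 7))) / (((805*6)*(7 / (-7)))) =-4 / 22425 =-0.00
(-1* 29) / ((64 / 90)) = -1305 / 32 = -40.78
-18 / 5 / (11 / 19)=-342 / 55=-6.22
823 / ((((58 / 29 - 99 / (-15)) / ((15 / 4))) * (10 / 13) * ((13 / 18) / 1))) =111105 / 172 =645.96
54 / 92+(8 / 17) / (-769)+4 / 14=3670937 / 4209506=0.87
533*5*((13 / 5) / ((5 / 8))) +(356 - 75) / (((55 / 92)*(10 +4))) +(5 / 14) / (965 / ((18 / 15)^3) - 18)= 99954661346 / 8988749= 11119.97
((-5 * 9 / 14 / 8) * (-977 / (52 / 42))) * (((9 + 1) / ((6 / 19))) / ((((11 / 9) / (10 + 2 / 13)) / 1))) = 83409.93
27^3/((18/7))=15309/2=7654.50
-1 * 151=-151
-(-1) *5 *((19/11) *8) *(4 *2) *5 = 30400/11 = 2763.64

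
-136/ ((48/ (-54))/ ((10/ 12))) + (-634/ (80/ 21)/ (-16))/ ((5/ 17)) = 521169/ 3200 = 162.87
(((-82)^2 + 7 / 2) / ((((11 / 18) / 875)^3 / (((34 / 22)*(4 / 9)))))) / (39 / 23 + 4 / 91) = 415653089030156250000 / 53307881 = 7797216494689.71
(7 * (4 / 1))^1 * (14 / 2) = 196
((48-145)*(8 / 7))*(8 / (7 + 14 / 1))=-6208 / 147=-42.23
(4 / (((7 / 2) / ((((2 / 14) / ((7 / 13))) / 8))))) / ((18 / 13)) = 0.03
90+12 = 102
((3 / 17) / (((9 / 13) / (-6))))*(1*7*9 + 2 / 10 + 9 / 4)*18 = -9009 / 5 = -1801.80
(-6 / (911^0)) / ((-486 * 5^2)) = 1 / 2025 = 0.00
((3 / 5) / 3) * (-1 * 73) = -73 / 5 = -14.60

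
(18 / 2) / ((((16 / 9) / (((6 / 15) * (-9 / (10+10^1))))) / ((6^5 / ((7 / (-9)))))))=1594323 / 175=9110.42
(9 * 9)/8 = 81/8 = 10.12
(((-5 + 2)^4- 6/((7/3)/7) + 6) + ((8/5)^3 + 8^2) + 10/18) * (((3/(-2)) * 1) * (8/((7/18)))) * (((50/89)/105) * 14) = -4955456/15575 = -318.17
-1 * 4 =-4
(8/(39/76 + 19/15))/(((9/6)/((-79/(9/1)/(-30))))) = 48032/54783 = 0.88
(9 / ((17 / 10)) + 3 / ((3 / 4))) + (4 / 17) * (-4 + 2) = 150 / 17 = 8.82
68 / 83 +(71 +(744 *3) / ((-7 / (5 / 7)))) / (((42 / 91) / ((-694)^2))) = -1995851169586 / 12201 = -163580949.89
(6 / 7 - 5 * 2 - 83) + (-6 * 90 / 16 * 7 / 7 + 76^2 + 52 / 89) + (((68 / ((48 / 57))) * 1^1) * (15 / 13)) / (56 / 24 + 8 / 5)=5422902333 / 955682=5674.38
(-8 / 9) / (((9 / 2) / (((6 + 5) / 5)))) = -176 / 405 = -0.43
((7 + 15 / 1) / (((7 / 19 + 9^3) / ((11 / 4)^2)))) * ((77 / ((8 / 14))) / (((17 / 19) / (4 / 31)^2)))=258984649 / 452796292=0.57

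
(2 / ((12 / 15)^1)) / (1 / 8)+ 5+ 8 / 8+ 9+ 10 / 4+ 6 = 87 / 2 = 43.50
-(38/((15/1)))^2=-1444/225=-6.42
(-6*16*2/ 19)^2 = 36864/ 361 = 102.12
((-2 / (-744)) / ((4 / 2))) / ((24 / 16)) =1 / 1116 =0.00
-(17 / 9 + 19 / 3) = -74 / 9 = -8.22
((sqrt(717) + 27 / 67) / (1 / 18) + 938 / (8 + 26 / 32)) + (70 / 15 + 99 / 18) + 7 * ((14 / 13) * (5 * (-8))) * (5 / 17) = 48954891 / 1391858 + 18 * sqrt(717) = 517.16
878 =878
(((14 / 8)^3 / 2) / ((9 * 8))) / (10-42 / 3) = -343 / 36864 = -0.01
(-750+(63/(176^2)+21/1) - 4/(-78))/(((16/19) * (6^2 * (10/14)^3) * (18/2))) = -5738963047699/782825472000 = -7.33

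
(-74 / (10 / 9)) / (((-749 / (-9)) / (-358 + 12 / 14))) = 1498500 / 5243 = 285.81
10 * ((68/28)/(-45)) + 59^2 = 219269/63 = 3480.46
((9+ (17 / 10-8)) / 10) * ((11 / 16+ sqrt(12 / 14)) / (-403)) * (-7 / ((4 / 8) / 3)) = 6237 / 322400+ 81 * sqrt(42) / 20150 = 0.05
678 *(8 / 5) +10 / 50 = 1085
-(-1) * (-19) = -19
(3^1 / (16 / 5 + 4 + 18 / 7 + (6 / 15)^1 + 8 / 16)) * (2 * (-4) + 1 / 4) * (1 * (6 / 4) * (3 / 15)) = -217 / 332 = -0.65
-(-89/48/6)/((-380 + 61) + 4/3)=-89/91488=-0.00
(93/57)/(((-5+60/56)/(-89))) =38626/1045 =36.96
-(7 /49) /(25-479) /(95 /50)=5 /30191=0.00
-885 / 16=-55.31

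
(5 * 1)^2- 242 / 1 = -217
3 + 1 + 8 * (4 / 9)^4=28292 / 6561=4.31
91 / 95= 0.96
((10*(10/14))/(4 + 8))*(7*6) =25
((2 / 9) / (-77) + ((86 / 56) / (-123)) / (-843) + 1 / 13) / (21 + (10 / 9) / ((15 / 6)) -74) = -30744177 / 21819529732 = -0.00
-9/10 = -0.90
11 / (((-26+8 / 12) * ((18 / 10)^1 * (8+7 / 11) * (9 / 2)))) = -121 / 19494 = -0.01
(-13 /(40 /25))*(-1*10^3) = 8125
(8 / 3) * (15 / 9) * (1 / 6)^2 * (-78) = -260 / 27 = -9.63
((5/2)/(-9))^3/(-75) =5/17496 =0.00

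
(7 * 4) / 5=28 / 5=5.60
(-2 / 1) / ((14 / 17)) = -17 / 7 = -2.43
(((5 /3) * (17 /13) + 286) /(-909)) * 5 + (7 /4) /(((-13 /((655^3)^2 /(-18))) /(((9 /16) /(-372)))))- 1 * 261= -502469521039313502907 /562678272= -892996133035.88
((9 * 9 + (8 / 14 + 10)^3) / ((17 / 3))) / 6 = 37.13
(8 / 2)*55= 220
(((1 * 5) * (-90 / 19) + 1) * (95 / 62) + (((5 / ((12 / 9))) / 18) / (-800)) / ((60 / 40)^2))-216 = -67163071 / 267840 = -250.76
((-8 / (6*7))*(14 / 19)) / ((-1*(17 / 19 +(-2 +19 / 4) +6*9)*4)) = 0.00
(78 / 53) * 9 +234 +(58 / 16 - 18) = 98737 / 424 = 232.87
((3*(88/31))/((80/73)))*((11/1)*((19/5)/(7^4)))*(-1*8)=-1.08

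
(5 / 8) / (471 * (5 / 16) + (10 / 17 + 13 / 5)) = 850 / 204511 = 0.00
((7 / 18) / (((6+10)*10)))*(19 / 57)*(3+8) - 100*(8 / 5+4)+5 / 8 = -4832923 / 8640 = -559.37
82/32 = 41/16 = 2.56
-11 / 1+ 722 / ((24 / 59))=21167 / 12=1763.92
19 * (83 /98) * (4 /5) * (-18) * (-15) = 170316 /49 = 3475.84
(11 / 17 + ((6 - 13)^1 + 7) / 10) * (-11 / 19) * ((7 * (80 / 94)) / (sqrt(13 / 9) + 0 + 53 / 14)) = -226250640 / 345109673 + 19921440 * sqrt(13) / 345109673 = -0.45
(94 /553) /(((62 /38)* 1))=1786 /17143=0.10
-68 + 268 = 200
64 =64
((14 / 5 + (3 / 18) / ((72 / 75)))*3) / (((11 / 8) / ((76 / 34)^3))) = 58740476 / 810645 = 72.46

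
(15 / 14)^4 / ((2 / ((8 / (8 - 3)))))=10125 / 9604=1.05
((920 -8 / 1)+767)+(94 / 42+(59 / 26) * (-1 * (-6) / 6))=919195 / 546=1683.51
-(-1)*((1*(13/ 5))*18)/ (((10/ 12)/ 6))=8424/ 25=336.96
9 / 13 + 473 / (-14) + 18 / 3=-4931 / 182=-27.09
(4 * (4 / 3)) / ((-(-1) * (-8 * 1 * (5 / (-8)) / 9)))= 48 / 5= 9.60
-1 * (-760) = 760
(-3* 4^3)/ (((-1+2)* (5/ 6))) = -1152/ 5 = -230.40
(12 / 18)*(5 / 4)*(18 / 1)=15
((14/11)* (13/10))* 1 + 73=4106/55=74.65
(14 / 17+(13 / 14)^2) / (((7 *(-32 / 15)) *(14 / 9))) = -758295 / 10449152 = -0.07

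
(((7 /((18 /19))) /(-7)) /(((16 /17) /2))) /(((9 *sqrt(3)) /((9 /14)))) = -323 *sqrt(3) /6048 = -0.09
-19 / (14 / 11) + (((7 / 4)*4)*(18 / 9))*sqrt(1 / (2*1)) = -209 / 14 + 7*sqrt(2) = -5.03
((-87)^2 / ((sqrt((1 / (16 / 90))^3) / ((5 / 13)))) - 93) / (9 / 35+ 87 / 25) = -5425 / 218+ 235480 *sqrt(10) / 12753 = 33.51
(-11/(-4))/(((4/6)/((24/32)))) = 99/32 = 3.09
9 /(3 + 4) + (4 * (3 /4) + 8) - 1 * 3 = 65 /7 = 9.29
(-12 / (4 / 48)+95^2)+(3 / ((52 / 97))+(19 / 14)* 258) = 3362173 / 364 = 9236.74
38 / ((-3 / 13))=-494 / 3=-164.67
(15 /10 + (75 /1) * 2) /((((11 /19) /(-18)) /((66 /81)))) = -3838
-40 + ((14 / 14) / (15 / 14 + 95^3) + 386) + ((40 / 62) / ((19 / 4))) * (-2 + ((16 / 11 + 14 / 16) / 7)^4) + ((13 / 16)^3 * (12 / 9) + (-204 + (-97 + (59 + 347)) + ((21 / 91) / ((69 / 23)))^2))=58250039973191667038025253 / 129028457584069327764480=451.45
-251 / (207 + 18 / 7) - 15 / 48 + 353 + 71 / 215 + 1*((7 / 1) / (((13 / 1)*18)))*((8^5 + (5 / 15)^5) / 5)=547.87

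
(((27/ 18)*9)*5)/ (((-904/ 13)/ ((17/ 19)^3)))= -8622315/ 12401072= -0.70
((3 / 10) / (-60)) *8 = -1 / 25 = -0.04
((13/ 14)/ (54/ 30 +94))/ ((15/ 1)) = 13/ 20118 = 0.00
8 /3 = 2.67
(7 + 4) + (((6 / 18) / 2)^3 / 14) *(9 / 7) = 25873 / 2352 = 11.00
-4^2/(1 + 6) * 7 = -16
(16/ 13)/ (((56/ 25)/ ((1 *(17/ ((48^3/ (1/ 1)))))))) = 0.00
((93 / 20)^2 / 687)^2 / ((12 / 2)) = 2770563 / 16781120000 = 0.00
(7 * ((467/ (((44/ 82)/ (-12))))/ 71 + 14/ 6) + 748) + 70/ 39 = -8027287/ 30459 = -263.54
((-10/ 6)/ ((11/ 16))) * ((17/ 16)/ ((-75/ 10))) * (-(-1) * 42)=14.42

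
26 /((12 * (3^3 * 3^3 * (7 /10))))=0.00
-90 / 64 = -45 / 32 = -1.41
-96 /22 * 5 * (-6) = 1440 /11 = 130.91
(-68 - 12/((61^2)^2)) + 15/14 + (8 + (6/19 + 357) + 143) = 1625626342777/3682993706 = 441.39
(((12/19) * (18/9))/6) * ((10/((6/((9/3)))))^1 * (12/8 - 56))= -1090/19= -57.37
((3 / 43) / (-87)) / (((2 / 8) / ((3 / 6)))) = -2 / 1247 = -0.00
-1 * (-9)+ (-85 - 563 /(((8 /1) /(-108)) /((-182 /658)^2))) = 505.48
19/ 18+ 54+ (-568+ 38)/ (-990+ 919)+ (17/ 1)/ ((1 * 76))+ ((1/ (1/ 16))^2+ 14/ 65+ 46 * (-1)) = 272.96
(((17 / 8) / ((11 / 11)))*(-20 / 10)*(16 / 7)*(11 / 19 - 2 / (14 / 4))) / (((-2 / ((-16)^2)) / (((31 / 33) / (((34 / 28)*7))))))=31744 / 30723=1.03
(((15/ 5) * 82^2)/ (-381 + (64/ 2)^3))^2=406909584/ 1048917769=0.39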